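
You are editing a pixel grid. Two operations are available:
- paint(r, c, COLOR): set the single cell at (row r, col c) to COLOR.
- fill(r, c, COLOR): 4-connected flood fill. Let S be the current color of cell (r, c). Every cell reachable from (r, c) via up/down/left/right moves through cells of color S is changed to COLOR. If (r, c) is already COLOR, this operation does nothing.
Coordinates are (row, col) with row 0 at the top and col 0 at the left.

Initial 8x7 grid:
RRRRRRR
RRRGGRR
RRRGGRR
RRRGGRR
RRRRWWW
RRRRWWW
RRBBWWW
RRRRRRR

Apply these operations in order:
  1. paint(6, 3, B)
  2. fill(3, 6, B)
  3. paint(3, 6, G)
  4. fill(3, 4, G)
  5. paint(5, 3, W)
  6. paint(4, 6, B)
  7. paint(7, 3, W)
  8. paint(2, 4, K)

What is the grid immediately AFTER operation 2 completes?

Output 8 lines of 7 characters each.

Answer: BBBBBBB
BBBGGBB
BBBGGBB
BBBGGBB
BBBBWWW
BBBBWWW
BBBBWWW
BBBBBBB

Derivation:
After op 1 paint(6,3,B):
RRRRRRR
RRRGGRR
RRRGGRR
RRRGGRR
RRRRWWW
RRRRWWW
RRBBWWW
RRRRRRR
After op 2 fill(3,6,B) [39 cells changed]:
BBBBBBB
BBBGGBB
BBBGGBB
BBBGGBB
BBBBWWW
BBBBWWW
BBBBWWW
BBBBBBB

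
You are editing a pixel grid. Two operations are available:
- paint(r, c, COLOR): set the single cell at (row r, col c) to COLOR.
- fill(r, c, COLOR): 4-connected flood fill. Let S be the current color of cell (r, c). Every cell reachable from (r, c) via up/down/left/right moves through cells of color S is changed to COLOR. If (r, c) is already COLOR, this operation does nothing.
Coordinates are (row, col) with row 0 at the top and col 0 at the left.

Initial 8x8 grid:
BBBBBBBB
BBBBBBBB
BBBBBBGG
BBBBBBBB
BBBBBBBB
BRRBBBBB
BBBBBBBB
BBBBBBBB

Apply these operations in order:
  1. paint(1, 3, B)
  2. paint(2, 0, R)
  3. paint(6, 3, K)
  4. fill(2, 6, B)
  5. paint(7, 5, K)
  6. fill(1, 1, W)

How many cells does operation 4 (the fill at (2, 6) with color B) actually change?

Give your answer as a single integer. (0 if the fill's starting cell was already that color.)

After op 1 paint(1,3,B):
BBBBBBBB
BBBBBBBB
BBBBBBGG
BBBBBBBB
BBBBBBBB
BRRBBBBB
BBBBBBBB
BBBBBBBB
After op 2 paint(2,0,R):
BBBBBBBB
BBBBBBBB
RBBBBBGG
BBBBBBBB
BBBBBBBB
BRRBBBBB
BBBBBBBB
BBBBBBBB
After op 3 paint(6,3,K):
BBBBBBBB
BBBBBBBB
RBBBBBGG
BBBBBBBB
BBBBBBBB
BRRBBBBB
BBBKBBBB
BBBBBBBB
After op 4 fill(2,6,B) [2 cells changed]:
BBBBBBBB
BBBBBBBB
RBBBBBBB
BBBBBBBB
BBBBBBBB
BRRBBBBB
BBBKBBBB
BBBBBBBB

Answer: 2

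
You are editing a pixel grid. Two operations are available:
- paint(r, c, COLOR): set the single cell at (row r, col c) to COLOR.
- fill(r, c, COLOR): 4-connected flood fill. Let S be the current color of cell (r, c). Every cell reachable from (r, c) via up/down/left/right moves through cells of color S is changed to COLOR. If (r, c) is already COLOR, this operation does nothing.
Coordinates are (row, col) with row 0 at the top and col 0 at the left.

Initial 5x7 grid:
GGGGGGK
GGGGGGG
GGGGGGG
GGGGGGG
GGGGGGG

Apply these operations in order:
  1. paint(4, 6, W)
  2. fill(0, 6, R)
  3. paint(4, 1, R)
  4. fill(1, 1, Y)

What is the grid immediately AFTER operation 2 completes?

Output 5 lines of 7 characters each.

Answer: GGGGGGR
GGGGGGG
GGGGGGG
GGGGGGG
GGGGGGW

Derivation:
After op 1 paint(4,6,W):
GGGGGGK
GGGGGGG
GGGGGGG
GGGGGGG
GGGGGGW
After op 2 fill(0,6,R) [1 cells changed]:
GGGGGGR
GGGGGGG
GGGGGGG
GGGGGGG
GGGGGGW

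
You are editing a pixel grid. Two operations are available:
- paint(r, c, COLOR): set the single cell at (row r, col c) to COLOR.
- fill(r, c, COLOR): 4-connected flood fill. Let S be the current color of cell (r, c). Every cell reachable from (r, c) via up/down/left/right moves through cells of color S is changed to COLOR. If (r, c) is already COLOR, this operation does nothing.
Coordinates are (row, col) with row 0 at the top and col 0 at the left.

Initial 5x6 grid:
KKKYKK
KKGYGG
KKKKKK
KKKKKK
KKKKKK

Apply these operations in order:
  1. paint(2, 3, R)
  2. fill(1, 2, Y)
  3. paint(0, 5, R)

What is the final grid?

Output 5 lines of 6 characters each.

After op 1 paint(2,3,R):
KKKYKK
KKGYGG
KKKRKK
KKKKKK
KKKKKK
After op 2 fill(1,2,Y) [1 cells changed]:
KKKYKK
KKYYGG
KKKRKK
KKKKKK
KKKKKK
After op 3 paint(0,5,R):
KKKYKR
KKYYGG
KKKRKK
KKKKKK
KKKKKK

Answer: KKKYKR
KKYYGG
KKKRKK
KKKKKK
KKKKKK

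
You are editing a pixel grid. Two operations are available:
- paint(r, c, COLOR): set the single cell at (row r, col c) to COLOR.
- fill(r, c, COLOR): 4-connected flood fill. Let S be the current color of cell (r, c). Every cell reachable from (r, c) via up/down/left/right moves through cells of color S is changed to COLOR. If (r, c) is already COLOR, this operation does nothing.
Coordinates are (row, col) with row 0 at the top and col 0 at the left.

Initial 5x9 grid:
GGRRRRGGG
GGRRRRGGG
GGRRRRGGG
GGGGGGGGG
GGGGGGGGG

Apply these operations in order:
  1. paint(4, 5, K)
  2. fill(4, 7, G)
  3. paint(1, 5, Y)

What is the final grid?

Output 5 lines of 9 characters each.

After op 1 paint(4,5,K):
GGRRRRGGG
GGRRRRGGG
GGRRRRGGG
GGGGGGGGG
GGGGGKGGG
After op 2 fill(4,7,G) [0 cells changed]:
GGRRRRGGG
GGRRRRGGG
GGRRRRGGG
GGGGGGGGG
GGGGGKGGG
After op 3 paint(1,5,Y):
GGRRRRGGG
GGRRRYGGG
GGRRRRGGG
GGGGGGGGG
GGGGGKGGG

Answer: GGRRRRGGG
GGRRRYGGG
GGRRRRGGG
GGGGGGGGG
GGGGGKGGG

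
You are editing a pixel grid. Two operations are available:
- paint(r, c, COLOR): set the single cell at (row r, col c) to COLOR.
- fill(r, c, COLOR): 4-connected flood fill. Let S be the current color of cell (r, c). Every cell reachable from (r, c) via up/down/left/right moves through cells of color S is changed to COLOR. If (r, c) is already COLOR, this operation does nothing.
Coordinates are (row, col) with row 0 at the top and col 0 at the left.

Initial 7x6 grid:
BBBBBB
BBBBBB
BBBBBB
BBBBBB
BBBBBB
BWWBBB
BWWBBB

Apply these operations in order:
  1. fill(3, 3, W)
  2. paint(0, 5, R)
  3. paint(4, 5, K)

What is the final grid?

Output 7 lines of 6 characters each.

Answer: WWWWWR
WWWWWW
WWWWWW
WWWWWW
WWWWWK
WWWWWW
WWWWWW

Derivation:
After op 1 fill(3,3,W) [38 cells changed]:
WWWWWW
WWWWWW
WWWWWW
WWWWWW
WWWWWW
WWWWWW
WWWWWW
After op 2 paint(0,5,R):
WWWWWR
WWWWWW
WWWWWW
WWWWWW
WWWWWW
WWWWWW
WWWWWW
After op 3 paint(4,5,K):
WWWWWR
WWWWWW
WWWWWW
WWWWWW
WWWWWK
WWWWWW
WWWWWW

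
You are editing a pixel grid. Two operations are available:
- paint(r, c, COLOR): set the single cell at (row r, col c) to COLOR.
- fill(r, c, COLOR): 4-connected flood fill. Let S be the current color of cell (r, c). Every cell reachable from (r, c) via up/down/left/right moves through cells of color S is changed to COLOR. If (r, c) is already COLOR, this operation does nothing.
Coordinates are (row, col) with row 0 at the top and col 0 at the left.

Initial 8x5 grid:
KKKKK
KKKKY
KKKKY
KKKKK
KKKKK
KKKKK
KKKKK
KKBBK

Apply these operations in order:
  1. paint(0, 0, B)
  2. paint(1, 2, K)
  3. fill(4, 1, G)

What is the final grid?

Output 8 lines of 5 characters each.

Answer: BGGGG
GGGGY
GGGGY
GGGGG
GGGGG
GGGGG
GGGGG
GGBBG

Derivation:
After op 1 paint(0,0,B):
BKKKK
KKKKY
KKKKY
KKKKK
KKKKK
KKKKK
KKKKK
KKBBK
After op 2 paint(1,2,K):
BKKKK
KKKKY
KKKKY
KKKKK
KKKKK
KKKKK
KKKKK
KKBBK
After op 3 fill(4,1,G) [35 cells changed]:
BGGGG
GGGGY
GGGGY
GGGGG
GGGGG
GGGGG
GGGGG
GGBBG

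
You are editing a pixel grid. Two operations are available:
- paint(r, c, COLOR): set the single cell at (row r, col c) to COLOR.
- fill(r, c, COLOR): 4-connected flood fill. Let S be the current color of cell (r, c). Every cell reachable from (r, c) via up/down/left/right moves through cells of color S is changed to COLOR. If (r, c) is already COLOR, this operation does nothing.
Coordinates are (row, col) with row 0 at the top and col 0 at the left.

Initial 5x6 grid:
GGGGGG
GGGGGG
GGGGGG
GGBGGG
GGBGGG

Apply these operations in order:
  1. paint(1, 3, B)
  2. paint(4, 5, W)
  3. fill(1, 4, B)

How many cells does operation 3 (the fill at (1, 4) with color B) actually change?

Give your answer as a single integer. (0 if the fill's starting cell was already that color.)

After op 1 paint(1,3,B):
GGGGGG
GGGBGG
GGGGGG
GGBGGG
GGBGGG
After op 2 paint(4,5,W):
GGGGGG
GGGBGG
GGGGGG
GGBGGG
GGBGGW
After op 3 fill(1,4,B) [26 cells changed]:
BBBBBB
BBBBBB
BBBBBB
BBBBBB
BBBBBW

Answer: 26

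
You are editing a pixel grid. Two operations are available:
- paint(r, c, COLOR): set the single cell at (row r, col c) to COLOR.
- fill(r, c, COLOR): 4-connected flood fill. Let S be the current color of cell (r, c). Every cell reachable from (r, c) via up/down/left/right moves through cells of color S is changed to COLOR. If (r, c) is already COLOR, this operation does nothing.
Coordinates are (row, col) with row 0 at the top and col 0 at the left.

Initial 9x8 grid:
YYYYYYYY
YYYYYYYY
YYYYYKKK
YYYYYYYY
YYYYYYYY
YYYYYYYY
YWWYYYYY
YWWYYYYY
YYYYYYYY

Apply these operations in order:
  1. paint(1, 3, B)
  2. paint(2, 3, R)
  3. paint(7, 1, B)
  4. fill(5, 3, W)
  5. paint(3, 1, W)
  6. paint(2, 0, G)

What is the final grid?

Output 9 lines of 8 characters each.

Answer: WWWWWWWW
WWWBWWWW
GWWRWKKK
WWWWWWWW
WWWWWWWW
WWWWWWWW
WWWWWWWW
WBWWWWWW
WWWWWWWW

Derivation:
After op 1 paint(1,3,B):
YYYYYYYY
YYYBYYYY
YYYYYKKK
YYYYYYYY
YYYYYYYY
YYYYYYYY
YWWYYYYY
YWWYYYYY
YYYYYYYY
After op 2 paint(2,3,R):
YYYYYYYY
YYYBYYYY
YYYRYKKK
YYYYYYYY
YYYYYYYY
YYYYYYYY
YWWYYYYY
YWWYYYYY
YYYYYYYY
After op 3 paint(7,1,B):
YYYYYYYY
YYYBYYYY
YYYRYKKK
YYYYYYYY
YYYYYYYY
YYYYYYYY
YWWYYYYY
YBWYYYYY
YYYYYYYY
After op 4 fill(5,3,W) [63 cells changed]:
WWWWWWWW
WWWBWWWW
WWWRWKKK
WWWWWWWW
WWWWWWWW
WWWWWWWW
WWWWWWWW
WBWWWWWW
WWWWWWWW
After op 5 paint(3,1,W):
WWWWWWWW
WWWBWWWW
WWWRWKKK
WWWWWWWW
WWWWWWWW
WWWWWWWW
WWWWWWWW
WBWWWWWW
WWWWWWWW
After op 6 paint(2,0,G):
WWWWWWWW
WWWBWWWW
GWWRWKKK
WWWWWWWW
WWWWWWWW
WWWWWWWW
WWWWWWWW
WBWWWWWW
WWWWWWWW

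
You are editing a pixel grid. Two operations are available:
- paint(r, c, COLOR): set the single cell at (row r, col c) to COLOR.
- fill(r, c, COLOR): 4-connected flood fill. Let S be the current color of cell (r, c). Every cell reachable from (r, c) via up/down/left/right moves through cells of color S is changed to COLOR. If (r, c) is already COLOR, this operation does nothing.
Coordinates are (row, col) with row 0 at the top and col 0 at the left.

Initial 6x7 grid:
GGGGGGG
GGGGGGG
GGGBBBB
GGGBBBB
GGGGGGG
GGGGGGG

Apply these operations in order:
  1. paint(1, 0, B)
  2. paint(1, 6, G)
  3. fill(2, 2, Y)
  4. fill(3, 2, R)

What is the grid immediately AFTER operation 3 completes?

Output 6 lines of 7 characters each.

Answer: YYYYYYY
BYYYYYY
YYYBBBB
YYYBBBB
YYYYYYY
YYYYYYY

Derivation:
After op 1 paint(1,0,B):
GGGGGGG
BGGGGGG
GGGBBBB
GGGBBBB
GGGGGGG
GGGGGGG
After op 2 paint(1,6,G):
GGGGGGG
BGGGGGG
GGGBBBB
GGGBBBB
GGGGGGG
GGGGGGG
After op 3 fill(2,2,Y) [33 cells changed]:
YYYYYYY
BYYYYYY
YYYBBBB
YYYBBBB
YYYYYYY
YYYYYYY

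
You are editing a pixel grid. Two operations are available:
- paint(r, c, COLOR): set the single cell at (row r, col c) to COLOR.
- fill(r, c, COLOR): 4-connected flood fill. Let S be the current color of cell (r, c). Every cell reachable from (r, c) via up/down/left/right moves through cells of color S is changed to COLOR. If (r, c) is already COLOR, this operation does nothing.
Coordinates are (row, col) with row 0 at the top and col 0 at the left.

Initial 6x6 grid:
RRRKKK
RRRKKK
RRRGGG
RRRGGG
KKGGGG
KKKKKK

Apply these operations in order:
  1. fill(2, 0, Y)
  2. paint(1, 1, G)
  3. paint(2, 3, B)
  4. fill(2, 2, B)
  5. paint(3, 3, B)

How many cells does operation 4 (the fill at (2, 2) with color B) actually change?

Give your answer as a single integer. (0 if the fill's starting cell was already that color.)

After op 1 fill(2,0,Y) [12 cells changed]:
YYYKKK
YYYKKK
YYYGGG
YYYGGG
KKGGGG
KKKKKK
After op 2 paint(1,1,G):
YYYKKK
YGYKKK
YYYGGG
YYYGGG
KKGGGG
KKKKKK
After op 3 paint(2,3,B):
YYYKKK
YGYKKK
YYYBGG
YYYGGG
KKGGGG
KKKKKK
After op 4 fill(2,2,B) [11 cells changed]:
BBBKKK
BGBKKK
BBBBGG
BBBGGG
KKGGGG
KKKKKK

Answer: 11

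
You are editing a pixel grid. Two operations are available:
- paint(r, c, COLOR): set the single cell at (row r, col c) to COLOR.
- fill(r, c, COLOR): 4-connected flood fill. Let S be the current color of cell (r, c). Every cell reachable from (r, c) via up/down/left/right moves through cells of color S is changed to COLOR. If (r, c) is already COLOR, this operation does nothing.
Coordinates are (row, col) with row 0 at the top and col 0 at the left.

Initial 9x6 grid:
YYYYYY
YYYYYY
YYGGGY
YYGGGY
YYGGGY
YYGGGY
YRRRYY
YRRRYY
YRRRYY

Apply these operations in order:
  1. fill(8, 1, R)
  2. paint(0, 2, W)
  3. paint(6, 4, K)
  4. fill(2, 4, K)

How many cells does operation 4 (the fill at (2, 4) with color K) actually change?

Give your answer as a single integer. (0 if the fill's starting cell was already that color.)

Answer: 12

Derivation:
After op 1 fill(8,1,R) [0 cells changed]:
YYYYYY
YYYYYY
YYGGGY
YYGGGY
YYGGGY
YYGGGY
YRRRYY
YRRRYY
YRRRYY
After op 2 paint(0,2,W):
YYWYYY
YYYYYY
YYGGGY
YYGGGY
YYGGGY
YYGGGY
YRRRYY
YRRRYY
YRRRYY
After op 3 paint(6,4,K):
YYWYYY
YYYYYY
YYGGGY
YYGGGY
YYGGGY
YYGGGY
YRRRKY
YRRRYY
YRRRYY
After op 4 fill(2,4,K) [12 cells changed]:
YYWYYY
YYYYYY
YYKKKY
YYKKKY
YYKKKY
YYKKKY
YRRRKY
YRRRYY
YRRRYY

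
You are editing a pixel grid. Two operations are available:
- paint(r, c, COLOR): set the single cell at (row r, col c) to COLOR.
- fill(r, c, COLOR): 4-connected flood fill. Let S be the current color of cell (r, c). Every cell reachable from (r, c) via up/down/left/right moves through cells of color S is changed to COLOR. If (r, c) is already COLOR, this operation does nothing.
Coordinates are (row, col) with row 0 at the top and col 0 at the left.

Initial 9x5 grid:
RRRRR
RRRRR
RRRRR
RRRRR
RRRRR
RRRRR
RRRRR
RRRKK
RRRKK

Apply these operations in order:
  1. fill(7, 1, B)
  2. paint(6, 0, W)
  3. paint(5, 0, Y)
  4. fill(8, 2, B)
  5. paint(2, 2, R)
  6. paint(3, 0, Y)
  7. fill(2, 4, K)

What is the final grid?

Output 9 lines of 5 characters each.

Answer: KKKKK
KKKKK
KKRKK
YKKKK
KKKKK
YKKKK
WKKKK
KKKKK
KKKKK

Derivation:
After op 1 fill(7,1,B) [41 cells changed]:
BBBBB
BBBBB
BBBBB
BBBBB
BBBBB
BBBBB
BBBBB
BBBKK
BBBKK
After op 2 paint(6,0,W):
BBBBB
BBBBB
BBBBB
BBBBB
BBBBB
BBBBB
WBBBB
BBBKK
BBBKK
After op 3 paint(5,0,Y):
BBBBB
BBBBB
BBBBB
BBBBB
BBBBB
YBBBB
WBBBB
BBBKK
BBBKK
After op 4 fill(8,2,B) [0 cells changed]:
BBBBB
BBBBB
BBBBB
BBBBB
BBBBB
YBBBB
WBBBB
BBBKK
BBBKK
After op 5 paint(2,2,R):
BBBBB
BBBBB
BBRBB
BBBBB
BBBBB
YBBBB
WBBBB
BBBKK
BBBKK
After op 6 paint(3,0,Y):
BBBBB
BBBBB
BBRBB
YBBBB
BBBBB
YBBBB
WBBBB
BBBKK
BBBKK
After op 7 fill(2,4,K) [37 cells changed]:
KKKKK
KKKKK
KKRKK
YKKKK
KKKKK
YKKKK
WKKKK
KKKKK
KKKKK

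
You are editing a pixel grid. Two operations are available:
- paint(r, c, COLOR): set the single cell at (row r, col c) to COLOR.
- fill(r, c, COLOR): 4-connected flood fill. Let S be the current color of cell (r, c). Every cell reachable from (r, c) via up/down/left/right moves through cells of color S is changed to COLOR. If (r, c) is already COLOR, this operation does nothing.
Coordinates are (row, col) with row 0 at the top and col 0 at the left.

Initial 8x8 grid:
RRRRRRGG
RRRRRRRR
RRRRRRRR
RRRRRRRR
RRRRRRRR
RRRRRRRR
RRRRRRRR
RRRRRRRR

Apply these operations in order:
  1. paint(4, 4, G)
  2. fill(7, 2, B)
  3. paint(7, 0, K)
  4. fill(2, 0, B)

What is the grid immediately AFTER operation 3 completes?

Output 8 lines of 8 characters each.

After op 1 paint(4,4,G):
RRRRRRGG
RRRRRRRR
RRRRRRRR
RRRRRRRR
RRRRGRRR
RRRRRRRR
RRRRRRRR
RRRRRRRR
After op 2 fill(7,2,B) [61 cells changed]:
BBBBBBGG
BBBBBBBB
BBBBBBBB
BBBBBBBB
BBBBGBBB
BBBBBBBB
BBBBBBBB
BBBBBBBB
After op 3 paint(7,0,K):
BBBBBBGG
BBBBBBBB
BBBBBBBB
BBBBBBBB
BBBBGBBB
BBBBBBBB
BBBBBBBB
KBBBBBBB

Answer: BBBBBBGG
BBBBBBBB
BBBBBBBB
BBBBBBBB
BBBBGBBB
BBBBBBBB
BBBBBBBB
KBBBBBBB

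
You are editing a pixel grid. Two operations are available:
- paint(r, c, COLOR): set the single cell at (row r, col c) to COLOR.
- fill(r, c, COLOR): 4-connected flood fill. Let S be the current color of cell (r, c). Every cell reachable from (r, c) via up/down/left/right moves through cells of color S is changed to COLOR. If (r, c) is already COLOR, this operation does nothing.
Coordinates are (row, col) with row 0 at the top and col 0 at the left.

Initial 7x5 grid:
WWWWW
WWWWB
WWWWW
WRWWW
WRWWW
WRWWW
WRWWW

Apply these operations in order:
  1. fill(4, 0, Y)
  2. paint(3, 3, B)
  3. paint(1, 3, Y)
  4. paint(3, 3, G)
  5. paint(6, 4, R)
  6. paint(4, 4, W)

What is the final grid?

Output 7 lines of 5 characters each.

Answer: YYYYY
YYYYB
YYYYY
YRYGY
YRYYW
YRYYY
YRYYR

Derivation:
After op 1 fill(4,0,Y) [30 cells changed]:
YYYYY
YYYYB
YYYYY
YRYYY
YRYYY
YRYYY
YRYYY
After op 2 paint(3,3,B):
YYYYY
YYYYB
YYYYY
YRYBY
YRYYY
YRYYY
YRYYY
After op 3 paint(1,3,Y):
YYYYY
YYYYB
YYYYY
YRYBY
YRYYY
YRYYY
YRYYY
After op 4 paint(3,3,G):
YYYYY
YYYYB
YYYYY
YRYGY
YRYYY
YRYYY
YRYYY
After op 5 paint(6,4,R):
YYYYY
YYYYB
YYYYY
YRYGY
YRYYY
YRYYY
YRYYR
After op 6 paint(4,4,W):
YYYYY
YYYYB
YYYYY
YRYGY
YRYYW
YRYYY
YRYYR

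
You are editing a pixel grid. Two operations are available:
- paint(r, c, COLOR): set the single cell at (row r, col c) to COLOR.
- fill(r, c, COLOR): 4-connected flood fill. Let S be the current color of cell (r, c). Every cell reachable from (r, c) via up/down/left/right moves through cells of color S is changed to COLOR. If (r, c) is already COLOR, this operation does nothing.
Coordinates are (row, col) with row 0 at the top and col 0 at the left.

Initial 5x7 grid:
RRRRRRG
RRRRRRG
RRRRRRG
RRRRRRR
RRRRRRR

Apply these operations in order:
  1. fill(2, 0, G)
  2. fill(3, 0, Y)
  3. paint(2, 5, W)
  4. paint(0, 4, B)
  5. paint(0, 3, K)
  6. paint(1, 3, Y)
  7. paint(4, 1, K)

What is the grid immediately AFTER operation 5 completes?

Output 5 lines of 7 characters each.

After op 1 fill(2,0,G) [32 cells changed]:
GGGGGGG
GGGGGGG
GGGGGGG
GGGGGGG
GGGGGGG
After op 2 fill(3,0,Y) [35 cells changed]:
YYYYYYY
YYYYYYY
YYYYYYY
YYYYYYY
YYYYYYY
After op 3 paint(2,5,W):
YYYYYYY
YYYYYYY
YYYYYWY
YYYYYYY
YYYYYYY
After op 4 paint(0,4,B):
YYYYBYY
YYYYYYY
YYYYYWY
YYYYYYY
YYYYYYY
After op 5 paint(0,3,K):
YYYKBYY
YYYYYYY
YYYYYWY
YYYYYYY
YYYYYYY

Answer: YYYKBYY
YYYYYYY
YYYYYWY
YYYYYYY
YYYYYYY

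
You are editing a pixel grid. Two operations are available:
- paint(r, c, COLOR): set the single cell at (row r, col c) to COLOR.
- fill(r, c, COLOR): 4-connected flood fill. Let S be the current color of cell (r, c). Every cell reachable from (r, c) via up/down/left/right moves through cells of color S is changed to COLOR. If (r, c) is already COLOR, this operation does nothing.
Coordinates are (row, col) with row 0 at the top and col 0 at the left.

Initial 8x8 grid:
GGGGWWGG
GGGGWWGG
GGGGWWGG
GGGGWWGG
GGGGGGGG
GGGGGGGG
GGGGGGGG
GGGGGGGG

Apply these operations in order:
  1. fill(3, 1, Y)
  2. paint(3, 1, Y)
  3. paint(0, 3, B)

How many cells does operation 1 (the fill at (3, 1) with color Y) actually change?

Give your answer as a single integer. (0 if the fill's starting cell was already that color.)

After op 1 fill(3,1,Y) [56 cells changed]:
YYYYWWYY
YYYYWWYY
YYYYWWYY
YYYYWWYY
YYYYYYYY
YYYYYYYY
YYYYYYYY
YYYYYYYY

Answer: 56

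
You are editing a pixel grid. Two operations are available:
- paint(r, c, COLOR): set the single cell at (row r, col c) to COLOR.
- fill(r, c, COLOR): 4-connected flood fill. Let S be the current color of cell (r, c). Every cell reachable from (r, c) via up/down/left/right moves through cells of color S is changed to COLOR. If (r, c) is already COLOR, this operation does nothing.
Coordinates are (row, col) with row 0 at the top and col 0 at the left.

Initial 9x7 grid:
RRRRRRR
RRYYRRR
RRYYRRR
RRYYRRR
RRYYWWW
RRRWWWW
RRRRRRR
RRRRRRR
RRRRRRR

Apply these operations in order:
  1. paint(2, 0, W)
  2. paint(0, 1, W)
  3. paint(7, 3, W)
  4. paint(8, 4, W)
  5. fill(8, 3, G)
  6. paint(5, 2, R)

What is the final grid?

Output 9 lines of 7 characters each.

Answer: GWRRRRR
GGYYRRR
WGYYRRR
GGYYRRR
GGYYWWW
GGRWWWW
GGGGGGG
GGGWGGG
GGGGWGG

Derivation:
After op 1 paint(2,0,W):
RRRRRRR
RRYYRRR
WRYYRRR
RRYYRRR
RRYYWWW
RRRWWWW
RRRRRRR
RRRRRRR
RRRRRRR
After op 2 paint(0,1,W):
RWRRRRR
RRYYRRR
WRYYRRR
RRYYRRR
RRYYWWW
RRRWWWW
RRRRRRR
RRRRRRR
RRRRRRR
After op 3 paint(7,3,W):
RWRRRRR
RRYYRRR
WRYYRRR
RRYYRRR
RRYYWWW
RRRWWWW
RRRRRRR
RRRWRRR
RRRRRRR
After op 4 paint(8,4,W):
RWRRRRR
RRYYRRR
WRYYRRR
RRYYRRR
RRYYWWW
RRRWWWW
RRRRRRR
RRRWRRR
RRRRWRR
After op 5 fill(8,3,G) [30 cells changed]:
GWRRRRR
GGYYRRR
WGYYRRR
GGYYRRR
GGYYWWW
GGGWWWW
GGGGGGG
GGGWGGG
GGGGWGG
After op 6 paint(5,2,R):
GWRRRRR
GGYYRRR
WGYYRRR
GGYYRRR
GGYYWWW
GGRWWWW
GGGGGGG
GGGWGGG
GGGGWGG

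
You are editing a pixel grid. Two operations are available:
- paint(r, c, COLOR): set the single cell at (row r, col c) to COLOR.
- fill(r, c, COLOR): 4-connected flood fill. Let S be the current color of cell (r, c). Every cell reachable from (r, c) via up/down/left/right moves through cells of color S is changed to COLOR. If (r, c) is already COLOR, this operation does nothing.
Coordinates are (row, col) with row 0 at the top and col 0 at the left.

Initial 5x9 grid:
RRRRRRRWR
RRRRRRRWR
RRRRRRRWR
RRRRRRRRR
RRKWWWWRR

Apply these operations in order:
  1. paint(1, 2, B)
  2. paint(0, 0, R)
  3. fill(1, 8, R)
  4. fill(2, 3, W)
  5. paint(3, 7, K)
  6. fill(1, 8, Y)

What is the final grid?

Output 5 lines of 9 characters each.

After op 1 paint(1,2,B):
RRRRRRRWR
RRBRRRRWR
RRRRRRRWR
RRRRRRRRR
RRKWWWWRR
After op 2 paint(0,0,R):
RRRRRRRWR
RRBRRRRWR
RRRRRRRWR
RRRRRRRRR
RRKWWWWRR
After op 3 fill(1,8,R) [0 cells changed]:
RRRRRRRWR
RRBRRRRWR
RRRRRRRWR
RRRRRRRRR
RRKWWWWRR
After op 4 fill(2,3,W) [36 cells changed]:
WWWWWWWWW
WWBWWWWWW
WWWWWWWWW
WWWWWWWWW
WWKWWWWWW
After op 5 paint(3,7,K):
WWWWWWWWW
WWBWWWWWW
WWWWWWWWW
WWWWWWWKW
WWKWWWWWW
After op 6 fill(1,8,Y) [42 cells changed]:
YYYYYYYYY
YYBYYYYYY
YYYYYYYYY
YYYYYYYKY
YYKYYYYYY

Answer: YYYYYYYYY
YYBYYYYYY
YYYYYYYYY
YYYYYYYKY
YYKYYYYYY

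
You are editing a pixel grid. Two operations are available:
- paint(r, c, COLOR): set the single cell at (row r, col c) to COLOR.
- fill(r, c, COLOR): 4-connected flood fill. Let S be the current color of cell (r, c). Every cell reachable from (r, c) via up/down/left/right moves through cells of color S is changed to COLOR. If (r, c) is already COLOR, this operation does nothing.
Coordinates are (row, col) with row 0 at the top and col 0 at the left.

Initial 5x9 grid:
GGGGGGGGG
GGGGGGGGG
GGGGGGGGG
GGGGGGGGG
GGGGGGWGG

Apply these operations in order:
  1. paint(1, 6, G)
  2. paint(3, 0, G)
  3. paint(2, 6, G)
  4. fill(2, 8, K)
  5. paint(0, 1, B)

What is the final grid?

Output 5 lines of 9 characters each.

Answer: KBKKKKKKK
KKKKKKKKK
KKKKKKKKK
KKKKKKKKK
KKKKKKWKK

Derivation:
After op 1 paint(1,6,G):
GGGGGGGGG
GGGGGGGGG
GGGGGGGGG
GGGGGGGGG
GGGGGGWGG
After op 2 paint(3,0,G):
GGGGGGGGG
GGGGGGGGG
GGGGGGGGG
GGGGGGGGG
GGGGGGWGG
After op 3 paint(2,6,G):
GGGGGGGGG
GGGGGGGGG
GGGGGGGGG
GGGGGGGGG
GGGGGGWGG
After op 4 fill(2,8,K) [44 cells changed]:
KKKKKKKKK
KKKKKKKKK
KKKKKKKKK
KKKKKKKKK
KKKKKKWKK
After op 5 paint(0,1,B):
KBKKKKKKK
KKKKKKKKK
KKKKKKKKK
KKKKKKKKK
KKKKKKWKK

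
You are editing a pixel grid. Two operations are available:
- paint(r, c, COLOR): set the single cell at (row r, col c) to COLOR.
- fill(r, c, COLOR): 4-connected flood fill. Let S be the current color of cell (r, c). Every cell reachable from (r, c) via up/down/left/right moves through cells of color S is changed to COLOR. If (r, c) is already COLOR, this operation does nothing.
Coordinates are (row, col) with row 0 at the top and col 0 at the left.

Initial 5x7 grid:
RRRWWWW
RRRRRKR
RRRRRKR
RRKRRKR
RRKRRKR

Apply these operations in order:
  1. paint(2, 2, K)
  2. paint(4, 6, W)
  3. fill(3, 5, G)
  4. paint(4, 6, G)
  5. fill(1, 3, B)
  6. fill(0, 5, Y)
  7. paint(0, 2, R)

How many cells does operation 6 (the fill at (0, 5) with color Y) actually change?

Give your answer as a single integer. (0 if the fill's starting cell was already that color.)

After op 1 paint(2,2,K):
RRRWWWW
RRRRRKR
RRKRRKR
RRKRRKR
RRKRRKR
After op 2 paint(4,6,W):
RRRWWWW
RRRRRKR
RRKRRKR
RRKRRKR
RRKRRKW
After op 3 fill(3,5,G) [4 cells changed]:
RRRWWWW
RRRRRGR
RRKRRGR
RRKRRGR
RRKRRGW
After op 4 paint(4,6,G):
RRRWWWW
RRRRRGR
RRKRRGR
RRKRRGR
RRKRRGG
After op 5 fill(1,3,B) [20 cells changed]:
BBBWWWW
BBBBBGR
BBKBBGR
BBKBBGR
BBKBBGG
After op 6 fill(0,5,Y) [4 cells changed]:
BBBYYYY
BBBBBGR
BBKBBGR
BBKBBGR
BBKBBGG

Answer: 4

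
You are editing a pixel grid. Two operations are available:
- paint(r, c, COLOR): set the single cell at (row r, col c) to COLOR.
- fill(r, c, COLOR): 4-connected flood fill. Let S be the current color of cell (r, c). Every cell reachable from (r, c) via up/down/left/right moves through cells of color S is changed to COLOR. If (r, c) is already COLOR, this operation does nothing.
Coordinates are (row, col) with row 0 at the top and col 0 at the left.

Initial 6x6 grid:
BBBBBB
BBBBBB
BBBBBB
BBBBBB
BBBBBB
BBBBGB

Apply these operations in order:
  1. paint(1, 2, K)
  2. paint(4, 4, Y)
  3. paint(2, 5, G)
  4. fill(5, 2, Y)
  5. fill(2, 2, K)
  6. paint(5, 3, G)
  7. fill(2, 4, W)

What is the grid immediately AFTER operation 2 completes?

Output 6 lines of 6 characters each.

Answer: BBBBBB
BBKBBB
BBBBBB
BBBBBB
BBBBYB
BBBBGB

Derivation:
After op 1 paint(1,2,K):
BBBBBB
BBKBBB
BBBBBB
BBBBBB
BBBBBB
BBBBGB
After op 2 paint(4,4,Y):
BBBBBB
BBKBBB
BBBBBB
BBBBBB
BBBBYB
BBBBGB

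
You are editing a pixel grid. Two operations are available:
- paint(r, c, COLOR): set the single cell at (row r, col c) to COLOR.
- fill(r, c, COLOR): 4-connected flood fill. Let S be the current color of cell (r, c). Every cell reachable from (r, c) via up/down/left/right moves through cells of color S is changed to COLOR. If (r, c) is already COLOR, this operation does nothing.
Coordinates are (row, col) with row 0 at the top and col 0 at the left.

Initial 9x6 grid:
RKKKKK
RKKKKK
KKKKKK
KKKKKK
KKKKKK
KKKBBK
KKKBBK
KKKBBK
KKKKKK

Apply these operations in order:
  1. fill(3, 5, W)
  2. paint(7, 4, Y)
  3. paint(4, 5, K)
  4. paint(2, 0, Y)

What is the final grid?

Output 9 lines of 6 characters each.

Answer: RWWWWW
RWWWWW
YWWWWW
WWWWWW
WWWWWK
WWWBBW
WWWBBW
WWWBYW
WWWWWW

Derivation:
After op 1 fill(3,5,W) [46 cells changed]:
RWWWWW
RWWWWW
WWWWWW
WWWWWW
WWWWWW
WWWBBW
WWWBBW
WWWBBW
WWWWWW
After op 2 paint(7,4,Y):
RWWWWW
RWWWWW
WWWWWW
WWWWWW
WWWWWW
WWWBBW
WWWBBW
WWWBYW
WWWWWW
After op 3 paint(4,5,K):
RWWWWW
RWWWWW
WWWWWW
WWWWWW
WWWWWK
WWWBBW
WWWBBW
WWWBYW
WWWWWW
After op 4 paint(2,0,Y):
RWWWWW
RWWWWW
YWWWWW
WWWWWW
WWWWWK
WWWBBW
WWWBBW
WWWBYW
WWWWWW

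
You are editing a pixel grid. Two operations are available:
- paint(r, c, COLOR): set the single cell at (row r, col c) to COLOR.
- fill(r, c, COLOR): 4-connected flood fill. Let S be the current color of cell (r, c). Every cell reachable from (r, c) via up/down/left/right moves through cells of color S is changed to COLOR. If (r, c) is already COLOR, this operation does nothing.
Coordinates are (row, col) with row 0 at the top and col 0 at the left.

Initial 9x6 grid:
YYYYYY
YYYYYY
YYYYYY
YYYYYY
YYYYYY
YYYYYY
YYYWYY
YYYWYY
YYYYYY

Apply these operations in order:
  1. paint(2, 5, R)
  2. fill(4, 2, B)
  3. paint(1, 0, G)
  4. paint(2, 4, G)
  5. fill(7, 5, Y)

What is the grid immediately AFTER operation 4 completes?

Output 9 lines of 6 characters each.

After op 1 paint(2,5,R):
YYYYYY
YYYYYY
YYYYYR
YYYYYY
YYYYYY
YYYYYY
YYYWYY
YYYWYY
YYYYYY
After op 2 fill(4,2,B) [51 cells changed]:
BBBBBB
BBBBBB
BBBBBR
BBBBBB
BBBBBB
BBBBBB
BBBWBB
BBBWBB
BBBBBB
After op 3 paint(1,0,G):
BBBBBB
GBBBBB
BBBBBR
BBBBBB
BBBBBB
BBBBBB
BBBWBB
BBBWBB
BBBBBB
After op 4 paint(2,4,G):
BBBBBB
GBBBBB
BBBBGR
BBBBBB
BBBBBB
BBBBBB
BBBWBB
BBBWBB
BBBBBB

Answer: BBBBBB
GBBBBB
BBBBGR
BBBBBB
BBBBBB
BBBBBB
BBBWBB
BBBWBB
BBBBBB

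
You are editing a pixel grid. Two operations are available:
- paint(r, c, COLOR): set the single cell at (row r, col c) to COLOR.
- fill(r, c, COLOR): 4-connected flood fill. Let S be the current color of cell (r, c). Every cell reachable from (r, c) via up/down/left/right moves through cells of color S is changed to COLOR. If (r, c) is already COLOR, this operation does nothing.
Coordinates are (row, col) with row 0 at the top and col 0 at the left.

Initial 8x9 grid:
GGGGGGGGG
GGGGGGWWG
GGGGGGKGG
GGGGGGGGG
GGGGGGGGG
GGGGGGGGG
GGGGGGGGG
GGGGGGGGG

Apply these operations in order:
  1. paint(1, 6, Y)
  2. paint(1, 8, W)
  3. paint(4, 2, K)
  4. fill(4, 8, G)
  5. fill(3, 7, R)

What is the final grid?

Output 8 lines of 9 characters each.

After op 1 paint(1,6,Y):
GGGGGGGGG
GGGGGGYWG
GGGGGGKGG
GGGGGGGGG
GGGGGGGGG
GGGGGGGGG
GGGGGGGGG
GGGGGGGGG
After op 2 paint(1,8,W):
GGGGGGGGG
GGGGGGYWW
GGGGGGKGG
GGGGGGGGG
GGGGGGGGG
GGGGGGGGG
GGGGGGGGG
GGGGGGGGG
After op 3 paint(4,2,K):
GGGGGGGGG
GGGGGGYWW
GGGGGGKGG
GGGGGGGGG
GGKGGGGGG
GGGGGGGGG
GGGGGGGGG
GGGGGGGGG
After op 4 fill(4,8,G) [0 cells changed]:
GGGGGGGGG
GGGGGGYWW
GGGGGGKGG
GGGGGGGGG
GGKGGGGGG
GGGGGGGGG
GGGGGGGGG
GGGGGGGGG
After op 5 fill(3,7,R) [67 cells changed]:
RRRRRRRRR
RRRRRRYWW
RRRRRRKRR
RRRRRRRRR
RRKRRRRRR
RRRRRRRRR
RRRRRRRRR
RRRRRRRRR

Answer: RRRRRRRRR
RRRRRRYWW
RRRRRRKRR
RRRRRRRRR
RRKRRRRRR
RRRRRRRRR
RRRRRRRRR
RRRRRRRRR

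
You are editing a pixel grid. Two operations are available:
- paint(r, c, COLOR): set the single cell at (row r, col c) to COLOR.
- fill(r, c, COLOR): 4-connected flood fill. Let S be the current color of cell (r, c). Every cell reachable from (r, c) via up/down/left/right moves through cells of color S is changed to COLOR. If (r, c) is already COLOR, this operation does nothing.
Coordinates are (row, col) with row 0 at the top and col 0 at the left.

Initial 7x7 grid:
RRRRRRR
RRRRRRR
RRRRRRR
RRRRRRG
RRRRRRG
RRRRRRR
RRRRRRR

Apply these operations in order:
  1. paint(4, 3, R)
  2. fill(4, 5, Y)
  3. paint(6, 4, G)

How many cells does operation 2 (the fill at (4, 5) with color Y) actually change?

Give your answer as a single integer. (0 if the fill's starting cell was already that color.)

Answer: 47

Derivation:
After op 1 paint(4,3,R):
RRRRRRR
RRRRRRR
RRRRRRR
RRRRRRG
RRRRRRG
RRRRRRR
RRRRRRR
After op 2 fill(4,5,Y) [47 cells changed]:
YYYYYYY
YYYYYYY
YYYYYYY
YYYYYYG
YYYYYYG
YYYYYYY
YYYYYYY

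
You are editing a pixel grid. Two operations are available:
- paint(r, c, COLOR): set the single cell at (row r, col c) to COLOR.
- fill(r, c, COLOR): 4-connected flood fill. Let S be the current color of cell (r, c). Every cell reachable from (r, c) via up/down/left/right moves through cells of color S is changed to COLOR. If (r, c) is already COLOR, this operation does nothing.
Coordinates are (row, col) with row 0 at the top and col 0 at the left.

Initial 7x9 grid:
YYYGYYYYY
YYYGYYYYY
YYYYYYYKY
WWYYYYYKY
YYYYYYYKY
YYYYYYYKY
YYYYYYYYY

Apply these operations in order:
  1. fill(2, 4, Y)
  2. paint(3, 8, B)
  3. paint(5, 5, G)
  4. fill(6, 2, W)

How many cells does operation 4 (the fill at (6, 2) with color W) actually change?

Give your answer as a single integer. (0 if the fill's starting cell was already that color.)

Answer: 53

Derivation:
After op 1 fill(2,4,Y) [0 cells changed]:
YYYGYYYYY
YYYGYYYYY
YYYYYYYKY
WWYYYYYKY
YYYYYYYKY
YYYYYYYKY
YYYYYYYYY
After op 2 paint(3,8,B):
YYYGYYYYY
YYYGYYYYY
YYYYYYYKY
WWYYYYYKB
YYYYYYYKY
YYYYYYYKY
YYYYYYYYY
After op 3 paint(5,5,G):
YYYGYYYYY
YYYGYYYYY
YYYYYYYKY
WWYYYYYKB
YYYYYYYKY
YYYYYGYKY
YYYYYYYYY
After op 4 fill(6,2,W) [53 cells changed]:
WWWGWWWWW
WWWGWWWWW
WWWWWWWKW
WWWWWWWKB
WWWWWWWKW
WWWWWGWKW
WWWWWWWWW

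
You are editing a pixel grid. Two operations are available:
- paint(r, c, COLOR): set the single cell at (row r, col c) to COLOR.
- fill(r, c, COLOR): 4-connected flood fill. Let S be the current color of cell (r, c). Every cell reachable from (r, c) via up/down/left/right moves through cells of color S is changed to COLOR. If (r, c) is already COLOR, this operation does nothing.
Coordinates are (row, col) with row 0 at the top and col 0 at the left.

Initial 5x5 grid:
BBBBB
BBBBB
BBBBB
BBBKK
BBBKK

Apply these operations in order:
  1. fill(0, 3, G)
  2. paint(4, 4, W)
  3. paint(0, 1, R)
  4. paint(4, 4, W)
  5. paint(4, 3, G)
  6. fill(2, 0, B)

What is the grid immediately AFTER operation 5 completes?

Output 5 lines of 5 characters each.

After op 1 fill(0,3,G) [21 cells changed]:
GGGGG
GGGGG
GGGGG
GGGKK
GGGKK
After op 2 paint(4,4,W):
GGGGG
GGGGG
GGGGG
GGGKK
GGGKW
After op 3 paint(0,1,R):
GRGGG
GGGGG
GGGGG
GGGKK
GGGKW
After op 4 paint(4,4,W):
GRGGG
GGGGG
GGGGG
GGGKK
GGGKW
After op 5 paint(4,3,G):
GRGGG
GGGGG
GGGGG
GGGKK
GGGGW

Answer: GRGGG
GGGGG
GGGGG
GGGKK
GGGGW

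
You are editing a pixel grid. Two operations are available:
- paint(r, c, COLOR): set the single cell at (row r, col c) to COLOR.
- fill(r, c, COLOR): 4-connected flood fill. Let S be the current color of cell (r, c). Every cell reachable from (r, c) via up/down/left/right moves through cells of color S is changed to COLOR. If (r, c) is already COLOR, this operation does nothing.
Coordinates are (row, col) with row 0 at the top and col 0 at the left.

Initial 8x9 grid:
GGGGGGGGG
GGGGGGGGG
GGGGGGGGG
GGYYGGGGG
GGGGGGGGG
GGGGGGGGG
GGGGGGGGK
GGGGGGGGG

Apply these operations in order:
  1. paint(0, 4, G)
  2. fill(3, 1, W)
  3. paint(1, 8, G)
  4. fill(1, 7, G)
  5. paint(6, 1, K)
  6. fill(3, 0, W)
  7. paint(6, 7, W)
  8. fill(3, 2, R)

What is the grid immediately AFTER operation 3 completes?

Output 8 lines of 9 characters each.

Answer: WWWWWWWWW
WWWWWWWWG
WWWWWWWWW
WWYYWWWWW
WWWWWWWWW
WWWWWWWWW
WWWWWWWWK
WWWWWWWWW

Derivation:
After op 1 paint(0,4,G):
GGGGGGGGG
GGGGGGGGG
GGGGGGGGG
GGYYGGGGG
GGGGGGGGG
GGGGGGGGG
GGGGGGGGK
GGGGGGGGG
After op 2 fill(3,1,W) [69 cells changed]:
WWWWWWWWW
WWWWWWWWW
WWWWWWWWW
WWYYWWWWW
WWWWWWWWW
WWWWWWWWW
WWWWWWWWK
WWWWWWWWW
After op 3 paint(1,8,G):
WWWWWWWWW
WWWWWWWWG
WWWWWWWWW
WWYYWWWWW
WWWWWWWWW
WWWWWWWWW
WWWWWWWWK
WWWWWWWWW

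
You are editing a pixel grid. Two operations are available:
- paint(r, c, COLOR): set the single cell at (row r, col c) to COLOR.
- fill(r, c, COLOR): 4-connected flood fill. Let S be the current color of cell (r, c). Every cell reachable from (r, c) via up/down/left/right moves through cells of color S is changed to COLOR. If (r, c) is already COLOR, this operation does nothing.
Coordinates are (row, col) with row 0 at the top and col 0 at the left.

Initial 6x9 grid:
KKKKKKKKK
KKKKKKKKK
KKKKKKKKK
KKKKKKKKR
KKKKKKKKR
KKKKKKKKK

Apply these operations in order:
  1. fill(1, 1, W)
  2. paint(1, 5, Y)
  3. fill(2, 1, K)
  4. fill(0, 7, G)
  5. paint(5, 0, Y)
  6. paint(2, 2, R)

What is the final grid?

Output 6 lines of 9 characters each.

Answer: GGGGGGGGG
GGGGGYGGG
GGRGGGGGG
GGGGGGGGR
GGGGGGGGR
YGGGGGGGG

Derivation:
After op 1 fill(1,1,W) [52 cells changed]:
WWWWWWWWW
WWWWWWWWW
WWWWWWWWW
WWWWWWWWR
WWWWWWWWR
WWWWWWWWW
After op 2 paint(1,5,Y):
WWWWWWWWW
WWWWWYWWW
WWWWWWWWW
WWWWWWWWR
WWWWWWWWR
WWWWWWWWW
After op 3 fill(2,1,K) [51 cells changed]:
KKKKKKKKK
KKKKKYKKK
KKKKKKKKK
KKKKKKKKR
KKKKKKKKR
KKKKKKKKK
After op 4 fill(0,7,G) [51 cells changed]:
GGGGGGGGG
GGGGGYGGG
GGGGGGGGG
GGGGGGGGR
GGGGGGGGR
GGGGGGGGG
After op 5 paint(5,0,Y):
GGGGGGGGG
GGGGGYGGG
GGGGGGGGG
GGGGGGGGR
GGGGGGGGR
YGGGGGGGG
After op 6 paint(2,2,R):
GGGGGGGGG
GGGGGYGGG
GGRGGGGGG
GGGGGGGGR
GGGGGGGGR
YGGGGGGGG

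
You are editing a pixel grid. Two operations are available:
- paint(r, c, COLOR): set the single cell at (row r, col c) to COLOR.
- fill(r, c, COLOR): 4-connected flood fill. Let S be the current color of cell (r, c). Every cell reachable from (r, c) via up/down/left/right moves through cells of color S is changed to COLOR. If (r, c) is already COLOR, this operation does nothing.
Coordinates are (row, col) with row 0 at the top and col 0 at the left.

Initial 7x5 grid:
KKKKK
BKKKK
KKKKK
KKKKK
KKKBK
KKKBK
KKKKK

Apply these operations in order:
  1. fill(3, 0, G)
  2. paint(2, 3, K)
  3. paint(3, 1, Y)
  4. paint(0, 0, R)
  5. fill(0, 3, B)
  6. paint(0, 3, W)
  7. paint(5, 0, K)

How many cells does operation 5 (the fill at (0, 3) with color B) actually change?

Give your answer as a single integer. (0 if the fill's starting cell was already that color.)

Answer: 29

Derivation:
After op 1 fill(3,0,G) [32 cells changed]:
GGGGG
BGGGG
GGGGG
GGGGG
GGGBG
GGGBG
GGGGG
After op 2 paint(2,3,K):
GGGGG
BGGGG
GGGKG
GGGGG
GGGBG
GGGBG
GGGGG
After op 3 paint(3,1,Y):
GGGGG
BGGGG
GGGKG
GYGGG
GGGBG
GGGBG
GGGGG
After op 4 paint(0,0,R):
RGGGG
BGGGG
GGGKG
GYGGG
GGGBG
GGGBG
GGGGG
After op 5 fill(0,3,B) [29 cells changed]:
RBBBB
BBBBB
BBBKB
BYBBB
BBBBB
BBBBB
BBBBB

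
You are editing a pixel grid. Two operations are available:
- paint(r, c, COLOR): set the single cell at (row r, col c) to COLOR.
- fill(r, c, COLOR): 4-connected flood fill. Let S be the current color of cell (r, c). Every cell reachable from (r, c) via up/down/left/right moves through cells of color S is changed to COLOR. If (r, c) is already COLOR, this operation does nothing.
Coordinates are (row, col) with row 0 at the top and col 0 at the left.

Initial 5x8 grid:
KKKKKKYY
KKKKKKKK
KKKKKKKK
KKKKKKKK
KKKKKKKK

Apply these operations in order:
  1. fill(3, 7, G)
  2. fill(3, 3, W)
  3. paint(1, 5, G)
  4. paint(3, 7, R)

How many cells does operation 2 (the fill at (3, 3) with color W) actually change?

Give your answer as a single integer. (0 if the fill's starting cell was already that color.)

Answer: 38

Derivation:
After op 1 fill(3,7,G) [38 cells changed]:
GGGGGGYY
GGGGGGGG
GGGGGGGG
GGGGGGGG
GGGGGGGG
After op 2 fill(3,3,W) [38 cells changed]:
WWWWWWYY
WWWWWWWW
WWWWWWWW
WWWWWWWW
WWWWWWWW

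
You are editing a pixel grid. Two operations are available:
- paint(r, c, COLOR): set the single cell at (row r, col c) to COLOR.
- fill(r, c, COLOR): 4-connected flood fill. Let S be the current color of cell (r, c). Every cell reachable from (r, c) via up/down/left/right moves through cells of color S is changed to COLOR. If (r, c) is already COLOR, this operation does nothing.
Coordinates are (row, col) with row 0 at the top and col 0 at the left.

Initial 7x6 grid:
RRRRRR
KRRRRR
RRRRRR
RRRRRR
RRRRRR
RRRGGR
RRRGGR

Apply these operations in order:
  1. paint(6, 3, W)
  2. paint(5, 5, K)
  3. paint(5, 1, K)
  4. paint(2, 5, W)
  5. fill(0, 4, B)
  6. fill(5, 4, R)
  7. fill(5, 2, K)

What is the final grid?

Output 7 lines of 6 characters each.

After op 1 paint(6,3,W):
RRRRRR
KRRRRR
RRRRRR
RRRRRR
RRRRRR
RRRGGR
RRRWGR
After op 2 paint(5,5,K):
RRRRRR
KRRRRR
RRRRRR
RRRRRR
RRRRRR
RRRGGK
RRRWGR
After op 3 paint(5,1,K):
RRRRRR
KRRRRR
RRRRRR
RRRRRR
RRRRRR
RKRGGK
RRRWGR
After op 4 paint(2,5,W):
RRRRRR
KRRRRR
RRRRRW
RRRRRR
RRRRRR
RKRGGK
RRRWGR
After op 5 fill(0,4,B) [33 cells changed]:
BBBBBB
KBBBBB
BBBBBW
BBBBBB
BBBBBB
BKBGGK
BBBWGR
After op 6 fill(5,4,R) [3 cells changed]:
BBBBBB
KBBBBB
BBBBBW
BBBBBB
BBBBBB
BKBRRK
BBBWRR
After op 7 fill(5,2,K) [33 cells changed]:
KKKKKK
KKKKKK
KKKKKW
KKKKKK
KKKKKK
KKKRRK
KKKWRR

Answer: KKKKKK
KKKKKK
KKKKKW
KKKKKK
KKKKKK
KKKRRK
KKKWRR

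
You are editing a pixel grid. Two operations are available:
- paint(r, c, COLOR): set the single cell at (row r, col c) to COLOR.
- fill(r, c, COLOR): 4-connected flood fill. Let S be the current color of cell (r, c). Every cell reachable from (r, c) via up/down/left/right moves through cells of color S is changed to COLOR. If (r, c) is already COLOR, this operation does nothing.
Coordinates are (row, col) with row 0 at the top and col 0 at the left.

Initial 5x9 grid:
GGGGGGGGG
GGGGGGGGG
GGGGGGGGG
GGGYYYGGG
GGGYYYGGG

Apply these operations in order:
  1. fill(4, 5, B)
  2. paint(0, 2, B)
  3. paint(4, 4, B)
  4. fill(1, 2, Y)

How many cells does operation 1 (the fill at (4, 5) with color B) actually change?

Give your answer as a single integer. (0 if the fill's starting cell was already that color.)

Answer: 6

Derivation:
After op 1 fill(4,5,B) [6 cells changed]:
GGGGGGGGG
GGGGGGGGG
GGGGGGGGG
GGGBBBGGG
GGGBBBGGG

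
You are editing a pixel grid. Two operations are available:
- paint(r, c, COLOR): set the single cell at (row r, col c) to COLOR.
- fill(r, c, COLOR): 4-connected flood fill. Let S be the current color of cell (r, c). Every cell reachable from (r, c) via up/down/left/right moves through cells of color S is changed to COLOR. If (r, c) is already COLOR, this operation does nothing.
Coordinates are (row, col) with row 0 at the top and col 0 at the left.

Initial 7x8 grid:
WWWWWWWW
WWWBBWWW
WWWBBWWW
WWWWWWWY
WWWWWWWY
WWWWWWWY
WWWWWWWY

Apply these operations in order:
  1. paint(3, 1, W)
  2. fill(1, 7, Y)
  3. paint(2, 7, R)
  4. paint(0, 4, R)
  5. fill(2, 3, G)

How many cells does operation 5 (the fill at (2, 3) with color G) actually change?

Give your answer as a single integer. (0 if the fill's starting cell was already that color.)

Answer: 4

Derivation:
After op 1 paint(3,1,W):
WWWWWWWW
WWWBBWWW
WWWBBWWW
WWWWWWWY
WWWWWWWY
WWWWWWWY
WWWWWWWY
After op 2 fill(1,7,Y) [48 cells changed]:
YYYYYYYY
YYYBBYYY
YYYBBYYY
YYYYYYYY
YYYYYYYY
YYYYYYYY
YYYYYYYY
After op 3 paint(2,7,R):
YYYYYYYY
YYYBBYYY
YYYBBYYR
YYYYYYYY
YYYYYYYY
YYYYYYYY
YYYYYYYY
After op 4 paint(0,4,R):
YYYYRYYY
YYYBBYYY
YYYBBYYR
YYYYYYYY
YYYYYYYY
YYYYYYYY
YYYYYYYY
After op 5 fill(2,3,G) [4 cells changed]:
YYYYRYYY
YYYGGYYY
YYYGGYYR
YYYYYYYY
YYYYYYYY
YYYYYYYY
YYYYYYYY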